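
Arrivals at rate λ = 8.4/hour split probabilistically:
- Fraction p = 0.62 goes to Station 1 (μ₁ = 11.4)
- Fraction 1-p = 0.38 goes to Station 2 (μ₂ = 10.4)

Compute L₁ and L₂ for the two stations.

Effective rates: λ₁ = 8.4×0.62 = 5.208, λ₂ = 8.4×0.38 = 3.192
Station 1: ρ₁ = 5.208/11.4 = 0.45684, L₁ = ρ₁/(1-ρ₁) = 0.45684/(1-0.45684) = 0.8411
Station 2: ρ₂ = 3.192/10.4 = 0.3069, L₂ = ρ₂/(1-ρ₂) = 0.3069/(1-0.3069) = 0.4428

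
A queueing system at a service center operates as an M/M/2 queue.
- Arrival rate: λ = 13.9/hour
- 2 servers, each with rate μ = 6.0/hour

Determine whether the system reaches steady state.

Stability requires ρ = λ/(cμ) < 1
ρ = 13.9/(2 × 6.0) = 13.9/12.00 = 1.1583
Since 1.1583 ≥ 1, the system is UNSTABLE.
Need c > λ/μ = 13.9/6.0 = 2.32.
Minimum servers needed: c = 3.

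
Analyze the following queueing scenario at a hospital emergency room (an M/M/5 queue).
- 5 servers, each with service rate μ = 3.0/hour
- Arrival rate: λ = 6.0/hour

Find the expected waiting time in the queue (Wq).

Traffic intensity: ρ = λ/(cμ) = 6.0/(5×3.0) = 0.4000
Since ρ = 0.4000 < 1, system is stable.
Offered load a = λ/μ = cρ = 6.0/3.0 = 2.0000
P₀ = [ Σₙ₌₀^4 aⁿ/n! + a^5/(5!(1-ρ)) ]⁻¹
Σ = a^0/0! + a^1/1! + a^2/2! + a^3/3! + a^4/4! = 1.0000 + 2.0000 + 2.0000 + 1.3333 + 0.6667 = 7.0000
a^5/(5!(1-ρ)) = 32.0000/(120 × 0.6000) = 0.4444
P₀ = 1/(7.0000 + 0.4444) = 0.1343
Lq = P₀·a^5·ρ / (5!(1-ρ)²) = 0.13433 × 32.0000 × 0.40000 / (120 × 0.36000) = 0.03980
Wq = Lq/λ = 0.03980/6.0 = 0.006633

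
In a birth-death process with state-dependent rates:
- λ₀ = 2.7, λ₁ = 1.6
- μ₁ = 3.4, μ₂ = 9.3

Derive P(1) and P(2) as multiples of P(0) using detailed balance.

Balance equations:
State 0: λ₀P₀ = μ₁P₁ → P₁ = (λ₀/μ₁)P₀ = (2.7/3.4)P₀ = 0.7941P₀
State 1: P₂ = (λ₀λ₁)/(μ₁μ₂)P₀ = (2.7×1.6)/(3.4×9.3)P₀ = 0.1366P₀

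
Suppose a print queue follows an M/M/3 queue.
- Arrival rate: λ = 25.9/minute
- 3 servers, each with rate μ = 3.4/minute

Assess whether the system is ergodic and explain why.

Stability requires ρ = λ/(cμ) < 1
ρ = 25.9/(3 × 3.4) = 25.9/10.20 = 2.5392
Since 2.5392 ≥ 1, the system is UNSTABLE.
Need c > λ/μ = 25.9/3.4 = 7.62.
Minimum servers needed: c = 8.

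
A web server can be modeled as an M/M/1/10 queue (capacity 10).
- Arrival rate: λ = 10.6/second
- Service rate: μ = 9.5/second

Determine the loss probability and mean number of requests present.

ρ = λ/μ = 10.6/9.5 = 1.11579
P₀ = (1-ρ)/(1-ρ^(K+1)) = (1-1.11579)/(1-1.11579^11) = -0.1158/-2.3374 = 0.04954
P_K = P₀×ρ^K = 0.04954 × 1.11579^10 = 0.04954 × 2.9911 = 0.1482
Blocking probability P_10 = 0.1482 (14.82%)
L = ρ[1 - (K+1)ρ^K + Kρ^(K+1)] / [(1-ρ)(1-ρ^(K+1))]
L = 1.11579 × (1 - 11×2.991057 + 10×3.337391) / ((1 - 1.11579) × (1 - 3.337391)) = 6.0698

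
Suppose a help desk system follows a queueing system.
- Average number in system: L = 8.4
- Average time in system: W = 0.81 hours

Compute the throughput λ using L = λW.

Little's Law: L = λW, so λ = L/W
λ = 8.4/0.81 = 10.3704 tickets/hour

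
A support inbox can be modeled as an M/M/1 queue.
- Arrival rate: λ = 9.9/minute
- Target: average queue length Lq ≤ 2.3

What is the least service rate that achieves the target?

For M/M/1: Lq = λ²/(μ(μ-λ))
Need Lq ≤ 2.3, i.e. μ(μ-λ) ≥ λ²/2.3
μ² - 9.9μ - 98.01/2.3 ≥ 0  →  μ² - 9.9μ - 42.61304 ≥ 0
Quadratic formula (positive root): μ = [λ + √(λ² + 4×42.61304)]/2
Discriminant: 98.01 + 4×42.61304 = 268.4622, √268.4622 = 16.3848
μ ≥ (9.9 + 16.3848)/2 = 13.1424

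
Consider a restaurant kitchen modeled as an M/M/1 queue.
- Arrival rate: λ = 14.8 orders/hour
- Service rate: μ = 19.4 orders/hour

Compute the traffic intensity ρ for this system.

Server utilization: ρ = λ/μ
ρ = 14.8/19.4 = 0.7629
The server is busy 76.29% of the time.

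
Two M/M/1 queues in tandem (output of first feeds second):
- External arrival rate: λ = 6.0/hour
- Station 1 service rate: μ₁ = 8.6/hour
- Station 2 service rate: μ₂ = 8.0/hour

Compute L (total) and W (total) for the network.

By Jackson's theorem, each station behaves as independent M/M/1.
Station 1: ρ₁ = 6.0/8.6 = 0.6977, L₁ = ρ₁/(1-ρ₁) = λ/(μ₁-λ) = 6.0/2.60 = 2.3077
Station 2: ρ₂ = 6.0/8.0 = 0.7500, L₂ = ρ₂/(1-ρ₂) = λ/(μ₂-λ) = 6.0/2.00 = 3.0000
Total: L = L₁ + L₂ = 2.3077 + 3.0000 = 5.3077
W = L/λ = 5.3077/6.0 = 0.8846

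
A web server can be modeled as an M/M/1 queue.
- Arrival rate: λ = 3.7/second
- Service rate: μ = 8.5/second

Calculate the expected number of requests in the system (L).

ρ = λ/μ = 3.7/8.5 = 0.4353
For M/M/1: L = λ/(μ-λ)
L = 3.7/(8.5-3.7) = 3.7/4.80
L = 0.7708 requests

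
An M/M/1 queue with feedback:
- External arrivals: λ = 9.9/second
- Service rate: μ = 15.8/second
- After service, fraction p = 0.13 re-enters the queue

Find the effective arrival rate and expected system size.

Effective arrival rate: λ_eff = λ/(1-p) = 9.9/(1-0.13) = 9.9/0.87 = 11.3793
ρ = λ_eff/μ = 11.3793/15.8 = 0.72021
L = ρ/(1-ρ) = 0.72021/(1-0.72021) = 2.5741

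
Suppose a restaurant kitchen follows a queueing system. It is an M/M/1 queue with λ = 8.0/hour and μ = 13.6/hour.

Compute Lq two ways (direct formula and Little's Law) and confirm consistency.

Method 1 (direct): Lq = λ²/(μ(μ-λ)) = 64.00/(13.6 × 5.60) = 0.8403

Method 2 (Little's Law):
W = 1/(μ-λ) = 1/5.60 = 0.17857
Wq = W - 1/μ = 0.17857 - 0.073529 = 0.10504
Lq = λWq = 8.0 × 0.10504 = 0.8403 ✔ (matches Method 1)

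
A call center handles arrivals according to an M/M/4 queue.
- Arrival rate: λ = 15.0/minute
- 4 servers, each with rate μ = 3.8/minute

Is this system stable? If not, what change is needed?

Stability requires ρ = λ/(cμ) < 1
ρ = 15.0/(4 × 3.8) = 15.0/15.20 = 0.9868
Since 0.9868 < 1, the system is STABLE.
The servers are busy 98.68% of the time.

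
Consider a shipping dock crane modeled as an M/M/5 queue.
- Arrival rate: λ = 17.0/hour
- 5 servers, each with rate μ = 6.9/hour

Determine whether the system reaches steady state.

Stability requires ρ = λ/(cμ) < 1
ρ = 17.0/(5 × 6.9) = 17.0/34.50 = 0.4928
Since 0.4928 < 1, the system is STABLE.
The servers are busy 49.28% of the time.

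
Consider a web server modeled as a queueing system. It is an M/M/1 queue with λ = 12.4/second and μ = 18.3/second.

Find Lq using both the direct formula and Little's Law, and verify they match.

Method 1 (direct): Lq = λ²/(μ(μ-λ)) = 153.76/(18.3 × 5.90) = 1.4241

Method 2 (Little's Law):
W = 1/(μ-λ) = 1/5.90 = 0.16949
Wq = W - 1/μ = 0.16949 - 0.054645 = 0.11485
Lq = λWq = 12.4 × 0.11485 = 1.4241 ✔ (matches Method 1)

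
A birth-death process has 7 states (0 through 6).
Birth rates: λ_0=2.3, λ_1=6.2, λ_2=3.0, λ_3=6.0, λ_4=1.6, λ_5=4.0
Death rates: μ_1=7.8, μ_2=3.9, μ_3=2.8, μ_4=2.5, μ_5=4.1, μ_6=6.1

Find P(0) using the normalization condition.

Ratios P(n)/P(0) = (λ₀···λₙ₋₁)/(μ₁···μₙ):
P(1)/P(0) = (2.3)/(7.8) = 0.294872
P(2)/P(0) = (2.3×6.2)/(7.8×3.9) = 0.468771
P(3)/P(0) = (2.3×6.2×3.0)/(7.8×3.9×2.8) = 0.502254
P(4)/P(0) = (2.3×6.2×3.0×6.0)/(7.8×3.9×2.8×2.5) = 1.20541
P(5)/P(0) = (2.3×6.2×3.0×6.0×1.6)/(7.8×3.9×2.8×2.5×4.1) = 0.470404
P(6)/P(0) = (2.3×6.2×3.0×6.0×1.6×4.0)/(7.8×3.9×2.8×2.5×4.1×6.1) = 0.308462

Normalization: ∑ P(n) = 1
P(0) × (1.00000 + 0.294872 + 0.468771 + 0.502254 + 1.20541 + 0.470404 + 0.308462) = 1
P(0) × 4.2502 = 1
P(0) = 1/4.2502 = 0.2353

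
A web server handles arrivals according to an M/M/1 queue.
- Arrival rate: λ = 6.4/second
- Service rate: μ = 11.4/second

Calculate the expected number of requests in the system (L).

ρ = λ/μ = 6.4/11.4 = 0.5614
For M/M/1: L = λ/(μ-λ)
L = 6.4/(11.4-6.4) = 6.4/5.00
L = 1.2800 requests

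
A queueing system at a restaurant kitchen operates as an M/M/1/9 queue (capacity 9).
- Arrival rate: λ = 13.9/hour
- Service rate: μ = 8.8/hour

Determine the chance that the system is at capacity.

ρ = λ/μ = 13.9/8.8 = 1.57955
P₀ = (1-ρ)/(1-ρ^(K+1)) = (1-1.57955)/(1-1.57955^10) = -0.57955/-95.6794 = 0.006057
P_K = P₀×ρ^K = 0.006057 × 1.57955^9 = 0.006057 × 61.2069 = 0.3707
Blocking probability = 37.07%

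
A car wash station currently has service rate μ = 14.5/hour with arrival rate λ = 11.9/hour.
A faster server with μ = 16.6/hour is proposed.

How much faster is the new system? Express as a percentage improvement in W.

System 1: ρ₁ = 11.9/14.5 = 0.8207, W₁ = 1/(14.5-11.9) = 0.38462
System 2: ρ₂ = 11.9/16.6 = 0.7169, W₂ = 1/(16.6-11.9) = 0.21277
Improvement: (W₁-W₂)/W₁ = (0.38462-0.21277)/0.38462 = 44.68%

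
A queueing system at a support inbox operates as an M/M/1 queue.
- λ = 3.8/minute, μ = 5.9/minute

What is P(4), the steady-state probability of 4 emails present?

ρ = λ/μ = 3.8/5.9 = 0.6441
P(n) = (1-ρ)ρⁿ
P(4) = (1-0.6441) × 0.6441^4
P(4) = 0.3559 × 0.1721
P(4) = 0.06125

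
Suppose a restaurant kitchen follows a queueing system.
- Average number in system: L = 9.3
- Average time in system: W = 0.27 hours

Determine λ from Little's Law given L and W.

Little's Law: L = λW, so λ = L/W
λ = 9.3/0.27 = 34.4444 orders/hour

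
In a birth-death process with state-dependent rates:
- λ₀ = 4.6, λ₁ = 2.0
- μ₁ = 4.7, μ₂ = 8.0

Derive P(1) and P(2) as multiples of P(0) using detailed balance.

Balance equations:
State 0: λ₀P₀ = μ₁P₁ → P₁ = (λ₀/μ₁)P₀ = (4.6/4.7)P₀ = 0.9787P₀
State 1: P₂ = (λ₀λ₁)/(μ₁μ₂)P₀ = (4.6×2.0)/(4.7×8.0)P₀ = 0.2447P₀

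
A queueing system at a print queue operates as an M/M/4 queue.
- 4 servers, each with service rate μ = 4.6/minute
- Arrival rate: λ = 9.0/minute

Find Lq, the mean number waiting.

Traffic intensity: ρ = λ/(cμ) = 9.0/(4×4.6) = 0.4891
Since ρ = 0.4891 < 1, system is stable.
Offered load a = λ/μ = cρ = 9.0/4.6 = 1.9565
P₀ = [ Σₙ₌₀^3 aⁿ/n! + a^4/(4!(1-ρ)) ]⁻¹
Σ = a^0/0! + a^1/1! + a^2/2! + a^3/3! = 1.0000 + 1.9565 + 1.9140 + 1.2483 = 6.1188
a^4/(4!(1-ρ)) = 14.6534/(24 × 0.5109) = 1.1951
P₀ = 1/(6.1188 + 1.1951) = 0.1367
Lq = P₀·a^4·ρ / (4!(1-ρ)²) = 0.13673 × 14.6534 × 0.48913 / (24 × 0.26099) = 0.1565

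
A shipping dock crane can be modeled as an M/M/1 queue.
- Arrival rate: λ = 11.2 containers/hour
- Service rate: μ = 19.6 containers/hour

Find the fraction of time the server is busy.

Server utilization: ρ = λ/μ
ρ = 11.2/19.6 = 0.5714
The server is busy 57.14% of the time.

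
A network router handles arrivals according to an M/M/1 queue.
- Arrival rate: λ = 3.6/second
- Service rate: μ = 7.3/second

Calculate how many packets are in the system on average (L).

ρ = λ/μ = 3.6/7.3 = 0.4932
For M/M/1: L = λ/(μ-λ)
L = 3.6/(7.3-3.6) = 3.6/3.70
L = 0.9730 packets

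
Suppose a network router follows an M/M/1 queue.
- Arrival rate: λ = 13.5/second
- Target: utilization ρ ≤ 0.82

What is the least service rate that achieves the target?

ρ = λ/μ, so μ = λ/ρ
μ ≥ 13.5/0.82 = 16.4634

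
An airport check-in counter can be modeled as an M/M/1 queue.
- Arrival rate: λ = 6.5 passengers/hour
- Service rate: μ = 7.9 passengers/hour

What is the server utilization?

Server utilization: ρ = λ/μ
ρ = 6.5/7.9 = 0.8228
The server is busy 82.28% of the time.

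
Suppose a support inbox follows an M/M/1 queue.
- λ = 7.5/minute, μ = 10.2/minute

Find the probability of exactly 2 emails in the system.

ρ = λ/μ = 7.5/10.2 = 0.7353
P(n) = (1-ρ)ρⁿ
P(2) = (1-0.7353) × 0.7353^2
P(2) = 0.2647 × 0.5407
P(2) = 0.1431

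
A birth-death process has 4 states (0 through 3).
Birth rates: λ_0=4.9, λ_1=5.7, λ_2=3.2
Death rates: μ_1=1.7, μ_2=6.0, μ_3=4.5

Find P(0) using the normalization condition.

Ratios P(n)/P(0) = (λ₀···λₙ₋₁)/(μ₁···μₙ):
P(1)/P(0) = (4.9)/(1.7) = 2.8824
P(2)/P(0) = (4.9×5.7)/(1.7×6.0) = 2.7382
P(3)/P(0) = (4.9×5.7×3.2)/(1.7×6.0×4.5) = 1.9472

Normalization: ∑ P(n) = 1
P(0) × (1.0000 + 2.8824 + 2.7382 + 1.9472) = 1
P(0) × 8.5678 = 1
P(0) = 1/8.5678 = 0.1167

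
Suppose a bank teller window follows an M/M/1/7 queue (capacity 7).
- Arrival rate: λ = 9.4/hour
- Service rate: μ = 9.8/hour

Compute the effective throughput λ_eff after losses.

ρ = λ/μ = 9.4/9.8 = 0.95918
P₀ = (1-ρ)/(1-ρ^(K+1)) = (1-0.95918)/(1-0.95918^8) = 0.04082/0.2835 = 0.1440
P_K = P₀×ρ^K = 0.14397 × 0.95918^7 = 0.14397 × 0.74697 = 0.1075
λ_eff = λ(1-P_K) = 9.4 × (1 - 0.10754) = 9.4 × 0.89246 = 8.3891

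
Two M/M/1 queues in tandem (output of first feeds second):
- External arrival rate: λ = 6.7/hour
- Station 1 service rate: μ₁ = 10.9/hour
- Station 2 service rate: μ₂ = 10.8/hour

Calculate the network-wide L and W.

By Jackson's theorem, each station behaves as independent M/M/1.
Station 1: ρ₁ = 6.7/10.9 = 0.6147, L₁ = ρ₁/(1-ρ₁) = λ/(μ₁-λ) = 6.7/4.20 = 1.59524
Station 2: ρ₂ = 6.7/10.8 = 0.6204, L₂ = ρ₂/(1-ρ₂) = λ/(μ₂-λ) = 6.7/4.10 = 1.63415
Total: L = L₁ + L₂ = 1.59524 + 1.63415 = 3.2294
W = L/λ = 3.2294/6.7 = 0.4820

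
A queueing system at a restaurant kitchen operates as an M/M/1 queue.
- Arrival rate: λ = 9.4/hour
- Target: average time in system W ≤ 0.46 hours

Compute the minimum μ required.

For M/M/1: W = 1/(μ-λ)
Need W ≤ 0.46, so 1/(μ-λ) ≤ 0.46
μ - λ ≥ 1/0.46 = 2.1739
μ ≥ 9.4 + 2.1739 = 11.5739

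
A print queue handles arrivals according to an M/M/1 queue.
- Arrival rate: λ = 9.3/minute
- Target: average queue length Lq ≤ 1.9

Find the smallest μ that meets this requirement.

For M/M/1: Lq = λ²/(μ(μ-λ))
Need Lq ≤ 1.9, i.e. μ(μ-λ) ≥ λ²/1.9
μ² - 9.3μ - 86.49/1.9 ≥ 0  →  μ² - 9.3μ - 45.52105 ≥ 0
Quadratic formula (positive root): μ = [λ + √(λ² + 4×45.52105)]/2
Discriminant: 86.49 + 4×45.52105 = 268.5742, √268.5742 = 16.3882
μ ≥ (9.3 + 16.3882)/2 = 12.8441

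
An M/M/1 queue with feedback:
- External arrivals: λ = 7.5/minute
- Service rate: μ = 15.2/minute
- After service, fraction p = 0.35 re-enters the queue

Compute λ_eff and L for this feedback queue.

Effective arrival rate: λ_eff = λ/(1-p) = 7.5/(1-0.35) = 7.5/0.65 = 11.5385
ρ = λ_eff/μ = 11.5385/15.2 = 0.75911
L = ρ/(1-ρ) = 0.75911/(1-0.75911) = 3.1513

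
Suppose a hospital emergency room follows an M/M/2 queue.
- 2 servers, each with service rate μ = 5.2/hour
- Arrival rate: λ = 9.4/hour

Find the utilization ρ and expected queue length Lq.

Traffic intensity: ρ = λ/(cμ) = 9.4/(2×5.2) = 0.9038
Since ρ = 0.9038 < 1, system is stable.
Offered load a = λ/μ = cρ = 9.4/5.2 = 1.8077
P₀ = [ Σₙ₌₀^1 aⁿ/n! + a^2/(2!(1-ρ)) ]⁻¹
Σ = a^0/0! + a^1/1! = 1.0000 + 1.8077 = 2.8077
a^2/(2!(1-ρ)) = 3.26775/(2 × 0.0961538) = 16.9923
P₀ = 1/(2.8077 + 16.9923) = 0.05051
Lq = P₀·a^2·ρ / (2!(1-ρ)²) = 0.0505051 × 3.26775 × 0.903846 / (2 × 0.00924556) = 8.0671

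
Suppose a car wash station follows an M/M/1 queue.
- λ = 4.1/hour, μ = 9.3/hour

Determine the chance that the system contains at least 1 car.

ρ = λ/μ = 4.1/9.3 = 0.4409
P(N ≥ n) = ρⁿ
P(N ≥ 1) = 0.4409^1
P(N ≥ 1) = 0.4409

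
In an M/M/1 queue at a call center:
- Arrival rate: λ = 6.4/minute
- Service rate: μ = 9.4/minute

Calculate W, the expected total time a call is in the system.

First, compute utilization: ρ = λ/μ = 6.4/9.4 = 0.6809
For M/M/1: W = 1/(μ-λ)
W = 1/(9.4-6.4) = 1/3.00
W = 0.3333 minutes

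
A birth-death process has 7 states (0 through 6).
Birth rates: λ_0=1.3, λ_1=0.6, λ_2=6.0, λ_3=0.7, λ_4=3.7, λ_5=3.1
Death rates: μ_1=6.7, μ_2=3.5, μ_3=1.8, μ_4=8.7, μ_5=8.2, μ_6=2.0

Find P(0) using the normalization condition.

Ratios P(n)/P(0) = (λ₀···λₙ₋₁)/(μ₁···μₙ):
P(1)/P(0) = (1.3)/(6.7) = 0.194030
P(2)/P(0) = (1.3×0.6)/(6.7×3.5) = 0.0332623
P(3)/P(0) = (1.3×0.6×6.0)/(6.7×3.5×1.8) = 0.110874
P(4)/P(0) = (1.3×0.6×6.0×0.7)/(6.7×3.5×1.8×8.7) = 0.00892091
P(5)/P(0) = (1.3×0.6×6.0×0.7×3.7)/(6.7×3.5×1.8×8.7×8.2) = 0.00402529
P(6)/P(0) = (1.3×0.6×6.0×0.7×3.7×3.1)/(6.7×3.5×1.8×8.7×8.2×2.0) = 0.00623920

Normalization: ∑ P(n) = 1
P(0) × (1.00000 + 0.194030 + 0.0332623 + 0.110874 + 0.00892091 + 0.00402529 + 0.00623920) = 1
P(0) × 1.3574 = 1
P(0) = 1/1.3574 = 0.7367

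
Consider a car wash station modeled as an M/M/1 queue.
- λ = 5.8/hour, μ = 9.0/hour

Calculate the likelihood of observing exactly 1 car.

ρ = λ/μ = 5.8/9.0 = 0.6444
P(n) = (1-ρ)ρⁿ
P(1) = (1-0.6444) × 0.6444^1
P(1) = 0.3556 × 0.6444
P(1) = 0.2291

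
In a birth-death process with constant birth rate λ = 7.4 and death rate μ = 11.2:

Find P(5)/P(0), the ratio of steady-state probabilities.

For constant rates: P(n)/P(0) = (λ/μ)^n
P(5)/P(0) = (7.4/11.2)^5 = 0.6607^5 = 0.1259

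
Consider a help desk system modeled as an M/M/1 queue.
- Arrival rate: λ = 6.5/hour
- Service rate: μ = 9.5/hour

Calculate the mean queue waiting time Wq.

First, compute utilization: ρ = λ/μ = 6.5/9.5 = 0.6842
For M/M/1: Wq = λ/(μ(μ-λ))
Wq = 6.5/(9.5 × (9.5-6.5))
Wq = 6.5/(9.5 × 3.00)
Wq = 0.2281 hours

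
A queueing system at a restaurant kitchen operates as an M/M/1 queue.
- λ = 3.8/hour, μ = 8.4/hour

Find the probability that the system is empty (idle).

ρ = λ/μ = 3.8/8.4 = 0.4524
P(0) = 1 - ρ = 1 - 0.4524 = 0.5476
The server is idle 54.76% of the time.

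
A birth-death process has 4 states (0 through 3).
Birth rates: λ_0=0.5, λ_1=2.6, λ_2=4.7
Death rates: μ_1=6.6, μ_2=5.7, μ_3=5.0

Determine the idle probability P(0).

Ratios P(n)/P(0) = (λ₀···λₙ₋₁)/(μ₁···μₙ):
P(1)/P(0) = (0.5)/(6.6) = 0.07576
P(2)/P(0) = (0.5×2.6)/(6.6×5.7) = 0.03456
P(3)/P(0) = (0.5×2.6×4.7)/(6.6×5.7×5.0) = 0.03248

Normalization: ∑ P(n) = 1
P(0) × (1.0000 + 0.07576 + 0.03456 + 0.03248) = 1
P(0) × 1.1428 = 1
P(0) = 1/1.1428 = 0.8750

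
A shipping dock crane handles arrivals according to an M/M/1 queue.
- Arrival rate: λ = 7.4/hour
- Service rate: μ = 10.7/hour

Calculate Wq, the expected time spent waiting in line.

First, compute utilization: ρ = λ/μ = 7.4/10.7 = 0.6916
For M/M/1: Wq = λ/(μ(μ-λ))
Wq = 7.4/(10.7 × (10.7-7.4))
Wq = 7.4/(10.7 × 3.30)
Wq = 0.2096 hours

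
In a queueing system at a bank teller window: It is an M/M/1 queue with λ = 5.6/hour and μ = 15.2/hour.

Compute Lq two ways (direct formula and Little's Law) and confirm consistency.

Method 1 (direct): Lq = λ²/(μ(μ-λ)) = 31.36/(15.2 × 9.60) = 0.2149

Method 2 (Little's Law):
W = 1/(μ-λ) = 1/9.60 = 0.10417
Wq = W - 1/μ = 0.10417 - 0.065789 = 0.03838
Lq = λWq = 5.6 × 0.03838 = 0.2149 ✔ (matches Method 1)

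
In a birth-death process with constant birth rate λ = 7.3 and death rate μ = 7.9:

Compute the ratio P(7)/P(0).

For constant rates: P(n)/P(0) = (λ/μ)^n
P(7)/P(0) = (7.3/7.9)^7 = 0.92405^7 = 0.5753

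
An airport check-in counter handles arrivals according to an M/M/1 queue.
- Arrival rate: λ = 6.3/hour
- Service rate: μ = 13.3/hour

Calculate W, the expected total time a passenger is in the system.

First, compute utilization: ρ = λ/μ = 6.3/13.3 = 0.4737
For M/M/1: W = 1/(μ-λ)
W = 1/(13.3-6.3) = 1/7.00
W = 0.1429 hours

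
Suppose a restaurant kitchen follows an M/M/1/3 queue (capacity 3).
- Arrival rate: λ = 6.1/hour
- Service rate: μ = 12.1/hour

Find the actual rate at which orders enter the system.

ρ = λ/μ = 6.1/12.1 = 0.50413
P₀ = (1-ρ)/(1-ρ^(K+1)) = (1-0.50413)/(1-0.50413^4) = 0.4959/0.9354 = 0.5301
P_K = P₀×ρ^K = 0.53011 × 0.50413^3 = 0.53011 × 0.12812 = 0.06792
λ_eff = λ(1-P_K) = 6.1 × (1 - 0.06792) = 6.1 × 0.93208 = 5.6857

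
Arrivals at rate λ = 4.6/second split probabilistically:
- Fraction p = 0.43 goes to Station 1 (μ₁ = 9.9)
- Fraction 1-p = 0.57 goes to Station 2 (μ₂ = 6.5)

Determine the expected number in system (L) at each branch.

Effective rates: λ₁ = 4.6×0.43 = 1.978, λ₂ = 4.6×0.57 = 2.622
Station 1: ρ₁ = 1.978/9.9 = 0.1998, L₁ = ρ₁/(1-ρ₁) = 0.1998/(1-0.1998) = 0.2497
Station 2: ρ₂ = 2.622/6.5 = 0.40338, L₂ = ρ₂/(1-ρ₂) = 0.40338/(1-0.40338) = 0.6761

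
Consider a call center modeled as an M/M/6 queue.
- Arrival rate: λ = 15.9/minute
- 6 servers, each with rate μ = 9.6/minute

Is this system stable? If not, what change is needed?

Stability requires ρ = λ/(cμ) < 1
ρ = 15.9/(6 × 9.6) = 15.9/57.60 = 0.2760
Since 0.2760 < 1, the system is STABLE.
The servers are busy 27.60% of the time.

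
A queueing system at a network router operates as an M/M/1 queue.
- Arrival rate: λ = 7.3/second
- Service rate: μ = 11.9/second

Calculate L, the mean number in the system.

ρ = λ/μ = 7.3/11.9 = 0.6134
For M/M/1: L = λ/(μ-λ)
L = 7.3/(11.9-7.3) = 7.3/4.60
L = 1.5870 packets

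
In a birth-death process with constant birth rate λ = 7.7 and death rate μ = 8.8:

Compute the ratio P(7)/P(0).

For constant rates: P(n)/P(0) = (λ/μ)^n
P(7)/P(0) = (7.7/8.8)^7 = 0.8750^7 = 0.3927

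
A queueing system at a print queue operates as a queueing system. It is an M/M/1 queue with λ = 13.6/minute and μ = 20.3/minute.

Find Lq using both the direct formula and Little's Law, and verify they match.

Method 1 (direct): Lq = λ²/(μ(μ-λ)) = 184.96/(20.3 × 6.70) = 1.3599

Method 2 (Little's Law):
W = 1/(μ-λ) = 1/6.70 = 0.14925
Wq = W - 1/μ = 0.14925 - 0.049261 = 0.09999
Lq = λWq = 13.6 × 0.09999 = 1.3599 ✔ (matches Method 1)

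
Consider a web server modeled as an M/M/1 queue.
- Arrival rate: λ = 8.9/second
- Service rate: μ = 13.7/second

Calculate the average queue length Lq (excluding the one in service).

ρ = λ/μ = 8.9/13.7 = 0.6496
For M/M/1: Lq = λ²/(μ(μ-λ))
Lq = 79.21/(13.7 × 4.80)
Lq = 1.2045 requests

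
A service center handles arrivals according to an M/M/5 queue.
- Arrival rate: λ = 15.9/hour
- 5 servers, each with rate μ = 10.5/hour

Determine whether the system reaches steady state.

Stability requires ρ = λ/(cμ) < 1
ρ = 15.9/(5 × 10.5) = 15.9/52.50 = 0.3029
Since 0.3029 < 1, the system is STABLE.
The servers are busy 30.29% of the time.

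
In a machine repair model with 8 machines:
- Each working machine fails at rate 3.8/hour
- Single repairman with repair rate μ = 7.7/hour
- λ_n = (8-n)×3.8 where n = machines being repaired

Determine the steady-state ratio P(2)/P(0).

P(2)/P(0) = ∏_{i=0}^{2-1} λ_i/μ_{i+1}
= (8-0)×3.8/7.7 × (8-1)×3.8/7.7
= 13.6387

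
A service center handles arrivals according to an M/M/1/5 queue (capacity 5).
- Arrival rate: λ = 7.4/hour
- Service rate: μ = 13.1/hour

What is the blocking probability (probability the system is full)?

ρ = λ/μ = 7.4/13.1 = 0.5649
P₀ = (1-ρ)/(1-ρ^(K+1)) = (1-0.5649)/(1-0.5649^6) = 0.4351/0.9675 = 0.4497
P_K = P₀×ρ^K = 0.4497 × 0.5649^5 = 0.4497 × 0.05753 = 0.02587
Blocking probability = 2.59%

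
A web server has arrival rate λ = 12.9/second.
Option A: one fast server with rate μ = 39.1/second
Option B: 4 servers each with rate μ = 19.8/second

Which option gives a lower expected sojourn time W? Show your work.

Option A: single server μ = 39.1 (M/M/1)
  ρ_A = 12.9/39.1 = 0.3299
  W_A = 1/(μ-λ) = 1/(39.1-12.9) = 1/26.20 = 0.03817

Option B: 4 servers μ = 19.8 (M/M/4)
  ρ_B = λ/(cμ) = 12.9/(4×19.8) = 0.1629
  Offered load a = λ/μ = cρ = 12.9/19.8 = 0.6515
  P₀ = [ Σₙ₌₀^3 aⁿ/n! + a^4/(4!(1-ρ)) ]⁻¹
  Σ = a^0/0! + a^1/1! + a^2/2! + a^3/3! = 1.0000 + 0.6515 + 0.2122 + 0.04609 = 1.9098
  a^4/(4!(1-ρ)) = 0.18018/(24 × 0.83712) = 0.008968
  P₀ = 1/(1.9098 + 0.008968) = 0.5212
  Lq = P₀·a^4·ρ / (4!(1-ρ)²) = 0.52116 × 0.18018 × 0.16288 / (24 × 0.70077) = 0.0009094
  Wq_B = Lq/λ = 0.00090937/12.9 = 0.00007049
  W_B = Wq_B + 1/μ = 0.00007049 + 0.05051 = 0.05058

Since W_A = 0.03817 < W_B = 0.05058, Option A (single fast server) has the shorter time in system.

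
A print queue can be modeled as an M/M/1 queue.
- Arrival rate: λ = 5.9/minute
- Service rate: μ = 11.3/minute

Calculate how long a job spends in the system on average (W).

First, compute utilization: ρ = λ/μ = 5.9/11.3 = 0.5221
For M/M/1: W = 1/(μ-λ)
W = 1/(11.3-5.9) = 1/5.40
W = 0.1852 minutes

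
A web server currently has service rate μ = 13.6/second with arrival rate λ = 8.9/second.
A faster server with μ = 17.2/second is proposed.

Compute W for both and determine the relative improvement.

System 1: ρ₁ = 8.9/13.6 = 0.6544, W₁ = 1/(13.6-8.9) = 0.2128
System 2: ρ₂ = 8.9/17.2 = 0.5174, W₂ = 1/(17.2-8.9) = 0.1205
Improvement: (W₁-W₂)/W₁ = (0.2128-0.1205)/0.2128 = 43.37%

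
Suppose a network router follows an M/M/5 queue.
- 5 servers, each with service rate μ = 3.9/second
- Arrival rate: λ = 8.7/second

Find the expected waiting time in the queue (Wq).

Traffic intensity: ρ = λ/(cμ) = 8.7/(5×3.9) = 0.4462
Since ρ = 0.4462 < 1, system is stable.
Offered load a = λ/μ = cρ = 8.7/3.9 = 2.2308
P₀ = [ Σₙ₌₀^4 aⁿ/n! + a^5/(5!(1-ρ)) ]⁻¹
Σ = a^0/0! + a^1/1! + a^2/2! + a^3/3! + a^4/4! = 1.00000 + 2.23077 + 2.48817 + 1.85017 + 1.03183 = 8.6009
a^5/(5!(1-ρ)) = 55.2425/(120 × 0.55385) = 0.8312
P₀ = 1/(8.6009 + 0.8312) = 0.1060
Lq = P₀·a^5·ρ / (5!(1-ρ)²) = 0.1060 × 55.2425 × 0.4462 / (120 × 0.3067) = 0.07099
Wq = Lq/λ = 0.07099/8.7 = 0.008160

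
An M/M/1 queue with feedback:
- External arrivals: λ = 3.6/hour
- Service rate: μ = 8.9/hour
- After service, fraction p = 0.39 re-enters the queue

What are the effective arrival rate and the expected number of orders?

Effective arrival rate: λ_eff = λ/(1-p) = 3.6/(1-0.39) = 3.6/0.61 = 5.90164
ρ = λ_eff/μ = 5.90164/8.9 = 0.66311
L = ρ/(1-ρ) = 0.66311/(1-0.66311) = 1.9683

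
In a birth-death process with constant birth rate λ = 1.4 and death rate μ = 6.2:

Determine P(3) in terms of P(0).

For constant rates: P(n)/P(0) = (λ/μ)^n
P(3)/P(0) = (1.4/6.2)^3 = 0.2258^3 = 0.01151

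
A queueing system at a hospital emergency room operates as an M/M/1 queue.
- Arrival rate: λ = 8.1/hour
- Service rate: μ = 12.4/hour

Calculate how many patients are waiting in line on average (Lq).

ρ = λ/μ = 8.1/12.4 = 0.6532
For M/M/1: Lq = λ²/(μ(μ-λ))
Lq = 65.61/(12.4 × 4.30)
Lq = 1.2305 patients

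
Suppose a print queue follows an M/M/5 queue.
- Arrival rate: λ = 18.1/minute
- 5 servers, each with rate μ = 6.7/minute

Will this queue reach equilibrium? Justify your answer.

Stability requires ρ = λ/(cμ) < 1
ρ = 18.1/(5 × 6.7) = 18.1/33.50 = 0.5403
Since 0.5403 < 1, the system is STABLE.
The servers are busy 54.03% of the time.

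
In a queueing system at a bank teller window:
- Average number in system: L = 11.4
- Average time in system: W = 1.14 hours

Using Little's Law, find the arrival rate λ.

Little's Law: L = λW, so λ = L/W
λ = 11.4/1.14 = 10.0000 transactions/hour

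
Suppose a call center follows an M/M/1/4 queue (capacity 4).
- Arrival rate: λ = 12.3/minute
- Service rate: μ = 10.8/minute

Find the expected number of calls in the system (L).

ρ = λ/μ = 12.3/10.8 = 1.1389
P₀ = (1-ρ)/(1-ρ^(K+1)) = (1-1.1389)/(1-1.1389^5) = -0.1389/-0.9161 = 0.1516
P_K = P₀×ρ^K = 0.1516 × 1.1389^4 = 0.1516 × 1.6825 = 0.2551
L = ρ[1 - (K+1)ρ^K + Kρ^(K+1)] / [(1-ρ)(1-ρ^(K+1))]
L = 1.1389 × (1 - 5×1.68245 + 4×1.91614) / ((1 - 1.1389) × (1 - 1.91614)) = 2.2582 calls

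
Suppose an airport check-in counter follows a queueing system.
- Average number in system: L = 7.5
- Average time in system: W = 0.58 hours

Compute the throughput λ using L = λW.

Little's Law: L = λW, so λ = L/W
λ = 7.5/0.58 = 12.9310 passengers/hour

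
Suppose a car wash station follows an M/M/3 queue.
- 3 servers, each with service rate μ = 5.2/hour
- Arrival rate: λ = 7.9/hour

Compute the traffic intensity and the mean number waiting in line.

Traffic intensity: ρ = λ/(cμ) = 7.9/(3×5.2) = 0.5064
Since ρ = 0.5064 < 1, system is stable.
Offered load a = λ/μ = cρ = 7.9/5.2 = 1.5192
P₀ = [ Σₙ₌₀^2 aⁿ/n! + a^3/(3!(1-ρ)) ]⁻¹
Σ = a^0/0! + a^1/1! + a^2/2! = 1.00000 + 1.51923 + 1.15403 = 3.6733
a^3/(3!(1-ρ)) = 3.5065/(6 × 0.4936) = 1.1840
P₀ = 1/(3.6733 + 1.1840) = 0.2059
Lq = P₀·a^3·ρ / (3!(1-ρ)²) = 0.2059 × 3.5065 × 0.5064 / (6 × 0.2436) = 0.2501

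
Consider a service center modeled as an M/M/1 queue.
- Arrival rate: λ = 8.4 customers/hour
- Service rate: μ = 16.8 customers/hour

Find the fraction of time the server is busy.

Server utilization: ρ = λ/μ
ρ = 8.4/16.8 = 0.5000
The server is busy 50.00% of the time.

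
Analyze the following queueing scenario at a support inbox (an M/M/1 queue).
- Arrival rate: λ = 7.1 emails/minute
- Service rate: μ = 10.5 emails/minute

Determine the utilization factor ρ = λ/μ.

Server utilization: ρ = λ/μ
ρ = 7.1/10.5 = 0.6762
The server is busy 67.62% of the time.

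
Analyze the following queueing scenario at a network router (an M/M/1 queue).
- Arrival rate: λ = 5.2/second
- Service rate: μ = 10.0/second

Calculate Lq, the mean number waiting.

ρ = λ/μ = 5.2/10.0 = 0.5200
For M/M/1: Lq = λ²/(μ(μ-λ))
Lq = 27.04/(10.0 × 4.80)
Lq = 0.5633 packets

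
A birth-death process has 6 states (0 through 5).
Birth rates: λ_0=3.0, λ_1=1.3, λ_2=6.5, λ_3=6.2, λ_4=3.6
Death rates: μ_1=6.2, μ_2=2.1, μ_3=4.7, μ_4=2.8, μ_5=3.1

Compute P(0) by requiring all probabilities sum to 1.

Ratios P(n)/P(0) = (λ₀···λₙ₋₁)/(μ₁···μₙ):
P(1)/P(0) = (3.0)/(6.2) = 0.4839
P(2)/P(0) = (3.0×1.3)/(6.2×2.1) = 0.2995
P(3)/P(0) = (3.0×1.3×6.5)/(6.2×2.1×4.7) = 0.4143
P(4)/P(0) = (3.0×1.3×6.5×6.2)/(6.2×2.1×4.7×2.8) = 0.9173
P(5)/P(0) = (3.0×1.3×6.5×6.2×3.6)/(6.2×2.1×4.7×2.8×3.1) = 1.0652

Normalization: ∑ P(n) = 1
P(0) × (1.0000 + 0.4839 + 0.2995 + 0.4143 + 0.9173 + 1.0652) = 1
P(0) × 4.1802 = 1
P(0) = 1/4.1802 = 0.2392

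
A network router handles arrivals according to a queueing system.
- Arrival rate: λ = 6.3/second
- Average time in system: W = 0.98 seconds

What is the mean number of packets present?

Little's Law: L = λW
L = 6.3 × 0.98 = 6.1740 packets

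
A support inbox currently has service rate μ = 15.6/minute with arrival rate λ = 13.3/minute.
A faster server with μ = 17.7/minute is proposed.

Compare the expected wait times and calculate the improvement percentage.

System 1: ρ₁ = 13.3/15.6 = 0.8526, W₁ = 1/(15.6-13.3) = 0.43478
System 2: ρ₂ = 13.3/17.7 = 0.7514, W₂ = 1/(17.7-13.3) = 0.22727
Improvement: (W₁-W₂)/W₁ = (0.43478-0.22727)/0.43478 = 47.73%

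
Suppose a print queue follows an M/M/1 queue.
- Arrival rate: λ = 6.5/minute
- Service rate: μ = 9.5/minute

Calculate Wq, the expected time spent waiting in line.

First, compute utilization: ρ = λ/μ = 6.5/9.5 = 0.6842
For M/M/1: Wq = λ/(μ(μ-λ))
Wq = 6.5/(9.5 × (9.5-6.5))
Wq = 6.5/(9.5 × 3.00)
Wq = 0.2281 minutes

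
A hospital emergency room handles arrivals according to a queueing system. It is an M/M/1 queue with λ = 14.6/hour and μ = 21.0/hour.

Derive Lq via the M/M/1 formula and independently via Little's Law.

Method 1 (direct): Lq = λ²/(μ(μ-λ)) = 213.16/(21.0 × 6.40) = 1.5860

Method 2 (Little's Law):
W = 1/(μ-λ) = 1/6.40 = 0.15625
Wq = W - 1/μ = 0.15625 - 0.047619 = 0.10863
Lq = λWq = 14.6 × 0.10863 = 1.5860 ✔ (matches Method 1)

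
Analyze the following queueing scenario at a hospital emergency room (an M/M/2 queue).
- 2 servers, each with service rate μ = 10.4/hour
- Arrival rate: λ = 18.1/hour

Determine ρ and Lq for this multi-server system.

Traffic intensity: ρ = λ/(cμ) = 18.1/(2×10.4) = 0.8702
Since ρ = 0.8702 < 1, system is stable.
Offered load a = λ/μ = cρ = 18.1/10.4 = 1.7404
P₀ = [ Σₙ₌₀^1 aⁿ/n! + a^2/(2!(1-ρ)) ]⁻¹
Σ = a^0/0! + a^1/1! = 1.0000 + 1.7404 = 2.7404
a^2/(2!(1-ρ)) = 3.02894/(2 × 0.129808) = 11.6670
P₀ = 1/(2.7404 + 11.6670) = 0.06941
Lq = P₀·a^2·ρ / (2!(1-ρ)²) = 0.069409 × 3.0289 × 0.87019 / (2 × 0.016850) = 5.4286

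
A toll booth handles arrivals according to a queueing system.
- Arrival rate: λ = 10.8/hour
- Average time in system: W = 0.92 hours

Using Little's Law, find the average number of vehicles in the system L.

Little's Law: L = λW
L = 10.8 × 0.92 = 9.9360 vehicles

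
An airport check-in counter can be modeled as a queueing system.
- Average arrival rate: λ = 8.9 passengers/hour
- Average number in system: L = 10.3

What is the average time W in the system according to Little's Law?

Little's Law: L = λW, so W = L/λ
W = 10.3/8.9 = 1.1573 hours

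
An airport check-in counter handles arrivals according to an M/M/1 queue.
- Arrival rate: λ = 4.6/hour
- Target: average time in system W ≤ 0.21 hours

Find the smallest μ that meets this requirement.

For M/M/1: W = 1/(μ-λ)
Need W ≤ 0.21, so 1/(μ-λ) ≤ 0.21
μ - λ ≥ 1/0.21 = 4.7619
μ ≥ 4.6 + 4.7619 = 9.3619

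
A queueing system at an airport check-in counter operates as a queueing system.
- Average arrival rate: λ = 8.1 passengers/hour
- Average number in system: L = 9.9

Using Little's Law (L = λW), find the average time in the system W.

Little's Law: L = λW, so W = L/λ
W = 9.9/8.1 = 1.2222 hours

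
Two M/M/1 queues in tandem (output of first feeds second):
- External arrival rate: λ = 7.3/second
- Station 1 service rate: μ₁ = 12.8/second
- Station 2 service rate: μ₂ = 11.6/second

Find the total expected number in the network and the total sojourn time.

By Jackson's theorem, each station behaves as independent M/M/1.
Station 1: ρ₁ = 7.3/12.8 = 0.5703, L₁ = ρ₁/(1-ρ₁) = λ/(μ₁-λ) = 7.3/5.50 = 1.32727
Station 2: ρ₂ = 7.3/11.6 = 0.6293, L₂ = ρ₂/(1-ρ₂) = λ/(μ₂-λ) = 7.3/4.30 = 1.69767
Total: L = L₁ + L₂ = 1.32727 + 1.69767 = 3.0249
W = L/λ = 3.0249/7.3 = 0.4144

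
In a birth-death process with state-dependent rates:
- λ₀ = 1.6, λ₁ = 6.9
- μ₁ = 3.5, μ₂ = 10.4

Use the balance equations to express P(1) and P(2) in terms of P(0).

Balance equations:
State 0: λ₀P₀ = μ₁P₁ → P₁ = (λ₀/μ₁)P₀ = (1.6/3.5)P₀ = 0.4571P₀
State 1: P₂ = (λ₀λ₁)/(μ₁μ₂)P₀ = (1.6×6.9)/(3.5×10.4)P₀ = 0.3033P₀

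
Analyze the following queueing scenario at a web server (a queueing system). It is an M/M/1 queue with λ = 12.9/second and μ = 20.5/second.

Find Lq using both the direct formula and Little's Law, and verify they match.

Method 1 (direct): Lq = λ²/(μ(μ-λ)) = 166.41/(20.5 × 7.60) = 1.0681

Method 2 (Little's Law):
W = 1/(μ-λ) = 1/7.60 = 0.13158
Wq = W - 1/μ = 0.13158 - 0.048780 = 0.08280
Lq = λWq = 12.9 × 0.08280 = 1.0681 ✔ (matches Method 1)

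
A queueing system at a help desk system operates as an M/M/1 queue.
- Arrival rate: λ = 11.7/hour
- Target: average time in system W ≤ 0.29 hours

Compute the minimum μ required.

For M/M/1: W = 1/(μ-λ)
Need W ≤ 0.29, so 1/(μ-λ) ≤ 0.29
μ - λ ≥ 1/0.29 = 3.4483
μ ≥ 11.7 + 3.4483 = 15.1483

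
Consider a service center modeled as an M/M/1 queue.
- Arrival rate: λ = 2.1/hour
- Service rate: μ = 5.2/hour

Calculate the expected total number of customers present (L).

ρ = λ/μ = 2.1/5.2 = 0.4038
For M/M/1: L = λ/(μ-λ)
L = 2.1/(5.2-2.1) = 2.1/3.10
L = 0.6774 customers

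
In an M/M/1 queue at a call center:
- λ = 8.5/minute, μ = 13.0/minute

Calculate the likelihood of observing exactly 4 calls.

ρ = λ/μ = 8.5/13.0 = 0.65385
P(n) = (1-ρ)ρⁿ
P(4) = (1-0.65385) × 0.65385^4
P(4) = 0.3461 × 0.1828
P(4) = 0.06327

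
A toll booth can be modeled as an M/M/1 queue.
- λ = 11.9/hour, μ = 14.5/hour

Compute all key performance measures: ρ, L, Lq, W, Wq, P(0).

Step 1: ρ = λ/μ = 11.9/14.5 = 0.8207
Step 2: L = λ/(μ-λ) = 11.9/2.60 = 4.5769
Step 3: Lq = λ²/(μ(μ-λ)) = 141.61/(14.5×2.60) = 3.7562
Step 4: W = 1/(μ-λ) = 1/2.60 = 0.384615
Step 5: Wq = λ/(μ(μ-λ)) = 11.9/(14.5×2.60) = 0.3156
Step 6: P(0) = 1-ρ = 0.1793
Verify: L = λW = 11.9×0.384615 = 4.5769 ✔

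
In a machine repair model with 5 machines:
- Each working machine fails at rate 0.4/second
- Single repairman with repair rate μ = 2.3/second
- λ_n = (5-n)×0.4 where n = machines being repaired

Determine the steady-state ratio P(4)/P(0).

P(4)/P(0) = ∏_{i=0}^{4-1} λ_i/μ_{i+1}
= (5-0)×0.4/2.3 × (5-1)×0.4/2.3 × (5-2)×0.4/2.3 × (5-3)×0.4/2.3
= 0.1098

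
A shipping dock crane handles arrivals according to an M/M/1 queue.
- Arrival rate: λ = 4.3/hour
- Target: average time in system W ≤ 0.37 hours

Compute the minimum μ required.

For M/M/1: W = 1/(μ-λ)
Need W ≤ 0.37, so 1/(μ-λ) ≤ 0.37
μ - λ ≥ 1/0.37 = 2.7027
μ ≥ 4.3 + 2.7027 = 7.0027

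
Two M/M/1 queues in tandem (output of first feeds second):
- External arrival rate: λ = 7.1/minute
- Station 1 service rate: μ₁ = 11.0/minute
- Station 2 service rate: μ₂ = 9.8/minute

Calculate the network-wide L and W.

By Jackson's theorem, each station behaves as independent M/M/1.
Station 1: ρ₁ = 7.1/11.0 = 0.6455, L₁ = ρ₁/(1-ρ₁) = λ/(μ₁-λ) = 7.1/3.90 = 1.8205
Station 2: ρ₂ = 7.1/9.8 = 0.7245, L₂ = ρ₂/(1-ρ₂) = λ/(μ₂-λ) = 7.1/2.70 = 2.6296
Total: L = L₁ + L₂ = 1.8205 + 2.6296 = 4.4501
W = L/λ = 4.4501/7.1 = 0.6268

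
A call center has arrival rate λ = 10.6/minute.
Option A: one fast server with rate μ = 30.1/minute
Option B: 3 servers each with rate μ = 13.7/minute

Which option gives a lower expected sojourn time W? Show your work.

Option A: single server μ = 30.1 (M/M/1)
  ρ_A = 10.6/30.1 = 0.3522
  W_A = 1/(μ-λ) = 1/(30.1-10.6) = 1/19.50 = 0.05128

Option B: 3 servers μ = 13.7 (M/M/3)
  ρ_B = λ/(cμ) = 10.6/(3×13.7) = 0.2579
  Offered load a = λ/μ = cρ = 10.6/13.7 = 0.7737
  P₀ = [ Σₙ₌₀^2 aⁿ/n! + a^3/(3!(1-ρ)) ]⁻¹
  Σ = a^0/0! + a^1/1! + a^2/2! = 1.0000 + 0.7737 + 0.2993 = 2.0730
  a^3/(3!(1-ρ)) = 0.4632/(6 × 0.7421) = 0.1040
  P₀ = 1/(2.0730 + 0.1040) = 0.4593
  Lq = P₀·a^3·ρ / (3!(1-ρ)²) = 0.4593 × 0.4632 × 0.2579 / (6 × 0.5507) = 0.01661
  Wq_B = Lq/λ = 0.01661/10.6 = 0.001567
  W_B = Wq_B + 1/μ = 0.001567 + 0.07299 = 0.07456

Since W_A = 0.05128 < W_B = 0.07456, Option A (single fast server) has the shorter time in system.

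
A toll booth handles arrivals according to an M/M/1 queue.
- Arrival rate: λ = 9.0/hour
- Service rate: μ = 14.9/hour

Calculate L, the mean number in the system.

ρ = λ/μ = 9.0/14.9 = 0.6040
For M/M/1: L = λ/(μ-λ)
L = 9.0/(14.9-9.0) = 9.0/5.90
L = 1.5254 vehicles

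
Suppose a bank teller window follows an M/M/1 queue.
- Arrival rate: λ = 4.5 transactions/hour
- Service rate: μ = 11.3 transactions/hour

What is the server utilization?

Server utilization: ρ = λ/μ
ρ = 4.5/11.3 = 0.3982
The server is busy 39.82% of the time.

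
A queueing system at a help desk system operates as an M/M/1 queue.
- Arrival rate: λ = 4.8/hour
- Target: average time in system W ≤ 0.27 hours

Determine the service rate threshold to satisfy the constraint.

For M/M/1: W = 1/(μ-λ)
Need W ≤ 0.27, so 1/(μ-λ) ≤ 0.27
μ - λ ≥ 1/0.27 = 3.7037
μ ≥ 4.8 + 3.7037 = 8.5037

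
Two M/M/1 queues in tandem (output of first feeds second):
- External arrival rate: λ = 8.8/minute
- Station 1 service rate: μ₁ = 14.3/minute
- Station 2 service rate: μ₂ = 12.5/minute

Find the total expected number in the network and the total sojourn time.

By Jackson's theorem, each station behaves as independent M/M/1.
Station 1: ρ₁ = 8.8/14.3 = 0.6154, L₁ = ρ₁/(1-ρ₁) = λ/(μ₁-λ) = 8.8/5.50 = 1.6000
Station 2: ρ₂ = 8.8/12.5 = 0.7040, L₂ = ρ₂/(1-ρ₂) = λ/(μ₂-λ) = 8.8/3.70 = 2.3784
Total: L = L₁ + L₂ = 1.6000 + 2.3784 = 3.9784
W = L/λ = 3.9784/8.8 = 0.4521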